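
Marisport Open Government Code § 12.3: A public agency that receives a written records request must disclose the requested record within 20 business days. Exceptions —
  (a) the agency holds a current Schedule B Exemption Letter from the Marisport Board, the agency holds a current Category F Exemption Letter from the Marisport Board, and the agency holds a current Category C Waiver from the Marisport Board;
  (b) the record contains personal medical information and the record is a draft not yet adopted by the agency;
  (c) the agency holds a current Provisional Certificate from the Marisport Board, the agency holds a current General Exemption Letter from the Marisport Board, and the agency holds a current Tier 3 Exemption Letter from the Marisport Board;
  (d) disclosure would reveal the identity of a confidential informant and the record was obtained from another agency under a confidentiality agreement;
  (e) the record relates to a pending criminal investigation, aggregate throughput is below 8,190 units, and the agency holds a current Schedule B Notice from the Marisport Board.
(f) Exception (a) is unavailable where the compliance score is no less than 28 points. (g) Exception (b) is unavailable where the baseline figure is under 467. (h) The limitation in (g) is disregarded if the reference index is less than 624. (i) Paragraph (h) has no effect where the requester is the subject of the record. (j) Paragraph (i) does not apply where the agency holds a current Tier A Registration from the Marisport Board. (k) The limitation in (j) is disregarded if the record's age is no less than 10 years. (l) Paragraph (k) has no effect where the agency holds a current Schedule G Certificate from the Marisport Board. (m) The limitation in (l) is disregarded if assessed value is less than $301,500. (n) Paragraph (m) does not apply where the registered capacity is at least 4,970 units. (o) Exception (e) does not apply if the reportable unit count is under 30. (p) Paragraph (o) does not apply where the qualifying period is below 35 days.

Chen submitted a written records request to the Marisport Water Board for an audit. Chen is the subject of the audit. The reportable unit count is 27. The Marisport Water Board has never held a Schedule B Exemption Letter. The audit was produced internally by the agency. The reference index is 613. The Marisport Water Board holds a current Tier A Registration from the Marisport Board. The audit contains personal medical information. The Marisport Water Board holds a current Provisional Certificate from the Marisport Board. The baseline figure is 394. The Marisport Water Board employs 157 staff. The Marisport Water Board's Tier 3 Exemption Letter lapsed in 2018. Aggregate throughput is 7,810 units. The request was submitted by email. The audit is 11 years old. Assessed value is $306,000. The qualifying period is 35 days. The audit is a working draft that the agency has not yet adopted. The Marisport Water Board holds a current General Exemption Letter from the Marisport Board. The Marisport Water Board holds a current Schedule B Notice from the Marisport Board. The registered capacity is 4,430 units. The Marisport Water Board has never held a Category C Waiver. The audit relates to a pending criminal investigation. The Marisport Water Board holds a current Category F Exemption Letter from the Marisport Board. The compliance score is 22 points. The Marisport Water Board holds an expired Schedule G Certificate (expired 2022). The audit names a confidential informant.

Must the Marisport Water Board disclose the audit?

Exception (a) fails — the Schedule B Exemption Letter is not current.
Exception (b): the audit contains personal medical information; the audit is an unadopted draft — every condition holds. But applying paragraphs (g)–(n): (g) operates — the baseline figure is 394, under the 467 limit. (h) operates (the reference index is 613, less than the 624 limit), but is set aside by (i): (i) operates against (h): Chen is the subject of the audit. (j) applies (a current Tier A Registration is held), but is displaced by (k): (k) is triggered — the record's age is 11 years, meeting the 10 years threshold. (l) is inapplicable (there is no Schedule G Certificate in force), so (k) stands. (b) is therefore removed.
Exception (c) does not apply: there is no Tier 3 Exemption Letter in force.
Exception (d) requires that the record was obtained from another agency under a confidentiality agreement; but the audit was produced internally, so (d) is unavailable.
Exception (e)'s conditions are all satisfied: the audit relates to a pending investigation; aggregate throughput is 7,810 units, below the 8,190 units limit; a current Schedule B Notice is held. But: (o) operates against (e): the reportable unit count is 27, under the 30 limit. (p), which would lift (o), is not engaged — the qualifying period is 35 days, not below 35 days. Exception (e) does not apply.
No exception is made out. the Marisport Water Board falls within the general rule.

Yes — the Marisport Water Board must disclose the audit.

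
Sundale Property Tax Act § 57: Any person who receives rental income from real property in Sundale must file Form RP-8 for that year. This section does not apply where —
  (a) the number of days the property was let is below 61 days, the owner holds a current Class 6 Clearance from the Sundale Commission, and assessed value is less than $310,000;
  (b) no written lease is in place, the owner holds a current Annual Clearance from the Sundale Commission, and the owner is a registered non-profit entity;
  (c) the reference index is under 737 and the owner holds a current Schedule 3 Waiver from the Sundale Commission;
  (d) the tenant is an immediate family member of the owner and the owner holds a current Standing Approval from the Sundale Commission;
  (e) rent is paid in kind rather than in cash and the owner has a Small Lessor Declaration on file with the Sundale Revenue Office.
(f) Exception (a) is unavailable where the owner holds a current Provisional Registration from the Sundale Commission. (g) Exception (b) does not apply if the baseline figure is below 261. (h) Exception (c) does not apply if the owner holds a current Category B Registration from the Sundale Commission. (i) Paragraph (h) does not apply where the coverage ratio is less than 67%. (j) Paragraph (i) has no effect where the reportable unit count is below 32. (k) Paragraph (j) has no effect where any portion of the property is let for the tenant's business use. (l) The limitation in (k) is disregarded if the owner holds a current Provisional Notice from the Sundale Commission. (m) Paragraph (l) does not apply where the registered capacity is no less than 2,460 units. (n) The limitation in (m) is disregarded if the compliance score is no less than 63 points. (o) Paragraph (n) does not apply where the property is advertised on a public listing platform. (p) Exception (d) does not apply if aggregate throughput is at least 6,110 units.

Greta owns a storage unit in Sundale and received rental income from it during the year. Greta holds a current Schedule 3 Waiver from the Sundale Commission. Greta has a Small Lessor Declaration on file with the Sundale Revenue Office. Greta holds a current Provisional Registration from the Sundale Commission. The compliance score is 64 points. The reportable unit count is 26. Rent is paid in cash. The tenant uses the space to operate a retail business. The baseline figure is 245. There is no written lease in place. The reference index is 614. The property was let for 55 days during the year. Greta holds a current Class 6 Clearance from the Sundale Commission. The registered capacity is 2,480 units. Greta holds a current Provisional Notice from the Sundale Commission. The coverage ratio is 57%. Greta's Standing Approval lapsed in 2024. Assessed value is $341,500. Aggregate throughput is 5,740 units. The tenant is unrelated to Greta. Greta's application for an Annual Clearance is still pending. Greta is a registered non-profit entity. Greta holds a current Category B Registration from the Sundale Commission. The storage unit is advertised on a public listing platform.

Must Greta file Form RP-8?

No — exception (c) applies; Greta is not required to file Form RP-8.

Exception (a) requires that assessed value is less than $310,000; but assessed value is $341,500, not less than $310,000, so (a) is unavailable.
Exception (b) fails — there is no Annual Clearance in force.
All of (c)'s requirements are met (the reference index is 614, under the 737 limit; a current Schedule 3 Waiver is held). As to paragraphs (h)–(o): (h) operates (a current Category B Registration is held), but is set aside by (i): (i) operates against (h): the coverage ratio is 57%, less than the 67% limit. (j) would limit (i) — the reportable unit count is 26, below the 32 limit — but (k) sets (j) aside: (k) is triggered — the space is let for business use. (l) is triggered (a current Provisional Notice is held), but yields to (m): (m) operates against (l): the registered capacity is 2,480 units, meeting the 2,460 units threshold. (n) is triggered (the compliance score is 64 points, meeting the 63 points threshold), but is itself disapplied by (o): (o) is triggered — the property is publicly advertised. So (c) applies.
Exception (d) requires that the tenant is an immediate family member of the owner; but the tenant is unrelated to the owner, so (d) is unavailable.
Exception (e) does not apply: rent is paid in cash.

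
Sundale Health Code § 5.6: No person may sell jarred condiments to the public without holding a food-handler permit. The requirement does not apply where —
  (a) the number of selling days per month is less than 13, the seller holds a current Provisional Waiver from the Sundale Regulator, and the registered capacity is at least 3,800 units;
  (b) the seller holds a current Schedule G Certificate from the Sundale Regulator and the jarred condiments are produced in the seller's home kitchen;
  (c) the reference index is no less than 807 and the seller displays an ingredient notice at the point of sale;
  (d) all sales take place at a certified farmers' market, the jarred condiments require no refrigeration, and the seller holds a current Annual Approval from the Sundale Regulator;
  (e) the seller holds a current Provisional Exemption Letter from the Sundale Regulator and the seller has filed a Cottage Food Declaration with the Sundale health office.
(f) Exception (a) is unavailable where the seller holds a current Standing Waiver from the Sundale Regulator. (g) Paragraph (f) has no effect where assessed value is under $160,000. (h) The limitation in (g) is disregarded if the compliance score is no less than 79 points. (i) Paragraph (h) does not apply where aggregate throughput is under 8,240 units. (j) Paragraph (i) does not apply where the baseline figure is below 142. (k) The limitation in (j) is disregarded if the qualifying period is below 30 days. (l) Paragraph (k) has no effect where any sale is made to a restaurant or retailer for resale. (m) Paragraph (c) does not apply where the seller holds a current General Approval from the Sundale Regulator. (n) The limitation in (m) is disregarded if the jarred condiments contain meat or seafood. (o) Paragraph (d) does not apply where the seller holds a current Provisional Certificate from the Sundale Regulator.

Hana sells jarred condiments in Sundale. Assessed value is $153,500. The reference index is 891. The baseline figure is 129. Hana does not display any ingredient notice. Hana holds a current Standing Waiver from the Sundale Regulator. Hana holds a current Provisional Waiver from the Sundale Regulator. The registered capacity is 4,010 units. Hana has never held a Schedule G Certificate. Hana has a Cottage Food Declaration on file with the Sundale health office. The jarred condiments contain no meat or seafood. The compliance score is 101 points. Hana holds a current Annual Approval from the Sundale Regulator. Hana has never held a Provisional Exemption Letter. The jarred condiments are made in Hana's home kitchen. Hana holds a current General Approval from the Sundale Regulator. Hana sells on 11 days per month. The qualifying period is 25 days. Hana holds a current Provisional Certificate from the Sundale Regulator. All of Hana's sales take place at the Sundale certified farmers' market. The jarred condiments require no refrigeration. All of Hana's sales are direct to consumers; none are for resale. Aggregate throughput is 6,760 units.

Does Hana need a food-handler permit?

No — exception (a) applies; Hana is not required to hold a food-handler permit.

Exception (a) is satisfied on its face — the number of selling days per month is 11, less than the 13 limit; a current Provisional Waiver is held; the registered capacity is 4,010 units, meeting the 3,800 units threshold. As to paragraphs (f)–(l): (f) is engaged (a current Standing Waiver is held), but is overridden by (g): (g) operates — assessed value is $153,500, under the $160,000 limit. (h) applies (the compliance score is 101 points, meeting the 79 points threshold), but is set aside by (i): (i) operates against (h): aggregate throughput is 6,760 units, under the 8,240 units limit. (j) is triggered (the baseline figure is 129, below the 142 limit), but is overridden by (k): (k) operates against (j): the qualifying period is 25 days, below the 30 days limit. (l), which would lift (k), is not triggered — no sales are for resale. (a) remains available.
Exception (b) requires that the seller holds a current Schedule G Certificate from the Sundale Regulator; but no current Schedule G Certificate is held, so (b) is unavailable.
Exception (c) requires that the seller displays an ingredient notice at the point of sale; but no ingredient notice is displayed, so (c) is unavailable.
Exception (d) is satisfied on its face — all sales are at a certified farmers' market; the jarred condiments are shelf-stable; a current Annual Approval is held. Turning to paragraph (o): (o) is engaged — a current Provisional Certificate is held. (d) is therefore removed.
Exception (e) fails — there is no Provisional Exemption Letter in force.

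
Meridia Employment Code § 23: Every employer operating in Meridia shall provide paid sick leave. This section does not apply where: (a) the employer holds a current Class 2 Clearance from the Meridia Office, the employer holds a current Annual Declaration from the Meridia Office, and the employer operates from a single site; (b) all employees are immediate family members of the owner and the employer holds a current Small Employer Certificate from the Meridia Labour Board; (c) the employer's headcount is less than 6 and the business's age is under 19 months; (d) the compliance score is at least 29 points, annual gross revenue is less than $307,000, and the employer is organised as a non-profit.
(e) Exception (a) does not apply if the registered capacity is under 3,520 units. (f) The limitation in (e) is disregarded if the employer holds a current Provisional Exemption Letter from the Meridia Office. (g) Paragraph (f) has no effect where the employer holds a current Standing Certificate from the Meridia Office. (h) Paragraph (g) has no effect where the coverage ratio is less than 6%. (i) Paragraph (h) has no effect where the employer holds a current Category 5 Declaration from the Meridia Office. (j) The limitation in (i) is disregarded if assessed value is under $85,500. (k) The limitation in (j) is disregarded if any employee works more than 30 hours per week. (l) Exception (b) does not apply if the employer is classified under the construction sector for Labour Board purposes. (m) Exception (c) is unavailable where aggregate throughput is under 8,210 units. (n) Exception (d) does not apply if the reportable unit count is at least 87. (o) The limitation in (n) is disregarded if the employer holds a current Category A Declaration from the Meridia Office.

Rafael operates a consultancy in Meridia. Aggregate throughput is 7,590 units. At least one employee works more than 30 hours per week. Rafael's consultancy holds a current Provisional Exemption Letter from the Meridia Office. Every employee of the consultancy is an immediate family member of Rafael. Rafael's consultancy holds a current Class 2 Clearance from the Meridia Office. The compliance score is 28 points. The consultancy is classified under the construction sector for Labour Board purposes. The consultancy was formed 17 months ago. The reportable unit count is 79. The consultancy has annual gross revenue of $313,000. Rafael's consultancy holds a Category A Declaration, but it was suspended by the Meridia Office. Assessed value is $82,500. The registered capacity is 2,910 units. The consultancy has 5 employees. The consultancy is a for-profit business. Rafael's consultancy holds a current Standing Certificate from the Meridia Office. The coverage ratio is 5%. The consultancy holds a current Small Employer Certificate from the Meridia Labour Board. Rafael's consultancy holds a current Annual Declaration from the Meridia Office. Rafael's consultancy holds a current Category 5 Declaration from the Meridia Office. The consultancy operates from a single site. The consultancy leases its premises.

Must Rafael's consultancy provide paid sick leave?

All of (a)'s requirements are met (a current Class 2 Clearance is held; a current Annual Declaration is held; the employer operates from a single site). However, paragraphs (e)–(k) must be considered: (e) operates against (a): the registered capacity is 2,910 units, under the 3,520 units limit. (f) would limit (e) — a current Provisional Exemption Letter is held — but (g) sets (f) aside: (g) operates against (f): a current Standing Certificate is held. (h) would limit (g) — the coverage ratio is 5%, less than the 6% limit — but (i) sets (h) aside: (i) operates — a current Category 5 Declaration is held. (j) would limit (i) — assessed value is $82,500, under the $85,500 limit — but (k) sets (j) aside: (k) operates against (j): at least one employee exceeds 30 hours/week. So (a) is unavailable.
All of (b)'s requirements are met (every employee is an immediate family member; a current Small Employer Certificate is held). However, paragraph (l) must be considered: (l) operates against (b): the consultancy is classified under the construction sector. (b) is therefore removed.
Exception (c)'s conditions are all satisfied: the employer's headcount is 5, less than the 6 limit; the business's age is 17 months, under the 19 months limit. But applying paragraph (m): (m) applies — aggregate throughput is 7,590 units, under the 8,210 units limit. (c) is therefore removed.
Exception (d) fails — the compliance score is 28 points, short of 29 points.
Every exception is unavailable, so the rule governs.

Yes — Rafael's consultancy must provide paid sick leave.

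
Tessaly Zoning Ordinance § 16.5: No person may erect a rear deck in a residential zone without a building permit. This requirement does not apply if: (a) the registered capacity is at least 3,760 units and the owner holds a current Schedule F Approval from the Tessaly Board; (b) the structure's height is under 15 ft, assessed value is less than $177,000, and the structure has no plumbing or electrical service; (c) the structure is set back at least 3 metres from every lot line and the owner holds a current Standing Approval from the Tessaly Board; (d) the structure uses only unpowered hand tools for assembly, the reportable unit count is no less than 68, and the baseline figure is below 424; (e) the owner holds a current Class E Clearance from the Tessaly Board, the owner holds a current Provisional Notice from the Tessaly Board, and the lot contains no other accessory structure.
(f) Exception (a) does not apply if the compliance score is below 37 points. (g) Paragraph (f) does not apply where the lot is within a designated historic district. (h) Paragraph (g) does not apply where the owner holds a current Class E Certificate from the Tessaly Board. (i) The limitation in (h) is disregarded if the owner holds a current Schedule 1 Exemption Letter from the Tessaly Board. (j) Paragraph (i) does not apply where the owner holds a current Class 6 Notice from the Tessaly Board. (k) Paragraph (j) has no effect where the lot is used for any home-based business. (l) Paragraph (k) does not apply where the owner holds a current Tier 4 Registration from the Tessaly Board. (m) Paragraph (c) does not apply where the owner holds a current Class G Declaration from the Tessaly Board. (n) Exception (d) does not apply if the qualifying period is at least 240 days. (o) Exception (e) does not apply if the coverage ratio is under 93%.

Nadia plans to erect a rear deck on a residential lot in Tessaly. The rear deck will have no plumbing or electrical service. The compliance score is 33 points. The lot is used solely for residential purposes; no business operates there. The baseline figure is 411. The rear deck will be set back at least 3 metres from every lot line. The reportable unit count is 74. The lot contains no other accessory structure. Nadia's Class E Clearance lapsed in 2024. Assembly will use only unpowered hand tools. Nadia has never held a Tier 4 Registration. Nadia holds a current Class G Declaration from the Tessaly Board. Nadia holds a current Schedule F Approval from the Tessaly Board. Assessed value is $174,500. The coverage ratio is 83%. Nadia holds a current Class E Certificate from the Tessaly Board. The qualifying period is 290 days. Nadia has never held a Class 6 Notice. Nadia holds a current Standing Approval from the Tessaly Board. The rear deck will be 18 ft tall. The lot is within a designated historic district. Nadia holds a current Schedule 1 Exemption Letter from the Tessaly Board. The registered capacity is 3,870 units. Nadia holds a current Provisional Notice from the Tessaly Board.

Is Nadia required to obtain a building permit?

No — exception (a) applies; Nadia does not need a building permit.

Exception (a): the registered capacity is 3,870 units, meeting the 3,760 units threshold; a current Schedule F Approval is held — every condition holds. Under paragraphs (f)–(l): (f) applies (the compliance score is 33 points, below the 37 points limit), but is overridden by (g): (g) operates against (f): the lot is in a historic district. (h) applies (a current Class E Certificate is held), but is overridden by (i): (i) operates — a current Schedule 1 Exemption Letter is held. (j), which would lift (i), is not triggered — the Class 6 Notice is not current. Exception (a) stands.
Exception (b) does not apply: the structure's height is 18 ft, not under 15 ft.
Exception (c) is satisfied on its face — the setback is at least 3 m on every side; a current Standing Approval is held. Turning to paragraph (m): (m) is triggered — a current Class G Declaration is held. Exception (c) does not apply.
Exception (d) is satisfied on its face — assembly uses only hand tools; the reportable unit count is 74, meeting the 68 threshold; the baseline figure is 411, below the 424 limit. But: (n) operates against (d): the qualifying period is 290 days, meeting the 240 days threshold. So (d) is unavailable.
Exception (e) does not apply: there is no Class E Clearance in force.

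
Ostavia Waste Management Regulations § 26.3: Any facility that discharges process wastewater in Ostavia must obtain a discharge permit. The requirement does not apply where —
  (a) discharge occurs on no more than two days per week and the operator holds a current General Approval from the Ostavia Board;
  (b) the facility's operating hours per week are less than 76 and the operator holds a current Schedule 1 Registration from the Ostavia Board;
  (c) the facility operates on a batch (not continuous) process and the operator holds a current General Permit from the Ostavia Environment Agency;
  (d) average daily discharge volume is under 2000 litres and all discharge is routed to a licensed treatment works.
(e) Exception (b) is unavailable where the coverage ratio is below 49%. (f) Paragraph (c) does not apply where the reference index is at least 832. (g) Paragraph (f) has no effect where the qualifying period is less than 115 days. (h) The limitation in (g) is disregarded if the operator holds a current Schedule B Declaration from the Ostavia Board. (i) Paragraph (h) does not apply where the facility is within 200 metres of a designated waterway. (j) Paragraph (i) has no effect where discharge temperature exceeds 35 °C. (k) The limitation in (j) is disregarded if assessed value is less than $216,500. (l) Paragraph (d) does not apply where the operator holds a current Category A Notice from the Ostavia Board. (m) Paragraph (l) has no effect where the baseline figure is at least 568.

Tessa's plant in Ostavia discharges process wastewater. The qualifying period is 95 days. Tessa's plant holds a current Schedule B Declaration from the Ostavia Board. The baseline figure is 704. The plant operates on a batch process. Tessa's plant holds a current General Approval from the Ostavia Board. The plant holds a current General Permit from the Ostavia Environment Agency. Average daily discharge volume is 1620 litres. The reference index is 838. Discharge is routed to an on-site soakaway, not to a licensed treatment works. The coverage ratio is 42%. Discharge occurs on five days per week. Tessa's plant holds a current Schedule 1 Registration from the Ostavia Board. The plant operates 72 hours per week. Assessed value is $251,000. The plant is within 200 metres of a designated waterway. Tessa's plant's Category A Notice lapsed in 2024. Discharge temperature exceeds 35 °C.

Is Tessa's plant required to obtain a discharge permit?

Yes — Tessa's plant must obtain a discharge permit.

Exception (a) does not apply: discharge occurs on five days per week.
Exception (b) is satisfied on its face — the facility's operating hours per week are 72, less than the 76 limit; a current Schedule 1 Registration is held. But applying paragraph (e): (e) operates against (b): the coverage ratio is 42%, below the 49% limit. So (b) is unavailable.
Exception (c): the facility operates on a batch process; a current General Permit is held — every condition holds. But applying paragraphs (f)–(k): (f) applies — the reference index is 838, meeting the 832 threshold. (g) is triggered (the qualifying period is 95 days, less than the 115 days limit), but is set aside by (h): (h) is engaged — a current Schedule B Declaration is held. (i) applies (the plant is within 200 m of a designated waterway), but yields to (j): (j) operates against (i): discharge temperature exceeds 35 °C. (k), which would lift (j), is not triggered — assessed value is $251,000, not less than $216,500. (c) is therefore removed.
Exception (d) fails — discharge is not routed to a licensed treatment works.
None of the exceptions is available; § 26.3 applies in full.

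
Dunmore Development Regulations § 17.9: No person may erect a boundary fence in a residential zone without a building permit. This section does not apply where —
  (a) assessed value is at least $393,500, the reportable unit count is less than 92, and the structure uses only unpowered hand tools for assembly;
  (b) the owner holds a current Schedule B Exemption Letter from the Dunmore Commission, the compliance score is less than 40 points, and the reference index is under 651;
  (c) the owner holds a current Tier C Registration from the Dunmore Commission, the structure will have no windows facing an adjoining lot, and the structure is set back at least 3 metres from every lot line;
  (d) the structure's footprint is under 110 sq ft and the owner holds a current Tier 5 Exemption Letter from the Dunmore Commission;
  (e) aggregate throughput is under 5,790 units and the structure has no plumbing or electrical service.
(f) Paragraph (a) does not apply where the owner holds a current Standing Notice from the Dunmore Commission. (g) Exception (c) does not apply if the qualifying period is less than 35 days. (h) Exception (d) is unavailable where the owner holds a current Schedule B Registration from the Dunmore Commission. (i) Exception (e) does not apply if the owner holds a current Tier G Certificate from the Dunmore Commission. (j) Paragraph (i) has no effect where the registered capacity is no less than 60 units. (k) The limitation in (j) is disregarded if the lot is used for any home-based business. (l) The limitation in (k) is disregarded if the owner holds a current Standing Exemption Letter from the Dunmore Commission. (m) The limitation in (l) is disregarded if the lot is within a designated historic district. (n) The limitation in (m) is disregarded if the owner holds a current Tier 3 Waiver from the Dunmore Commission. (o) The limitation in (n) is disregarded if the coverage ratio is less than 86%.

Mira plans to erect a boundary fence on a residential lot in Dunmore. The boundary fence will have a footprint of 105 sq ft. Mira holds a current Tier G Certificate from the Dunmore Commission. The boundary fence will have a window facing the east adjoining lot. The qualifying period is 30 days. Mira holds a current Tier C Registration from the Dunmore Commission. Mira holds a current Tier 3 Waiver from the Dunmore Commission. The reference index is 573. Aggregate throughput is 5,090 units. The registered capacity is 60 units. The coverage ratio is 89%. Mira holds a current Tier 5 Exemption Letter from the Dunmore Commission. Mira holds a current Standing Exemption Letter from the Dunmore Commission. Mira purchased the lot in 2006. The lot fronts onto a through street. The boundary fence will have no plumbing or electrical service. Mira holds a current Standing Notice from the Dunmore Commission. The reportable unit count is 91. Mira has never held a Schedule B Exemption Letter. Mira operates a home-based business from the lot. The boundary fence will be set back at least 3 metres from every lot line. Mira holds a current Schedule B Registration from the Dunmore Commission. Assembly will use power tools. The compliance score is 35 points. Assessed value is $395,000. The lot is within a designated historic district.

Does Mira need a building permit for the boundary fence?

Exception (a) fails — assembly uses power tools.
Exception (b) requires that the owner holds a current Schedule B Exemption Letter from the Dunmore Commission; but the Schedule B Exemption Letter is not current, so (b) is unavailable.
Exception (c) does not apply: a window faces an adjoining lot.
Exception (d)'s conditions are all satisfied: the structure's footprint is 105 sq ft, under the 110 sq ft limit; a current Tier 5 Exemption Letter is held. However, paragraph (h) must be considered: (h) is triggered — a current Schedule B Registration is held. So (d) is unavailable.
Exception (e): aggregate throughput is 5,090 units, under the 5,790 units limit; there is no plumbing or electrical service — every condition holds. As to paragraphs (i)–(o): (i) is engaged (a current Tier G Certificate is held), but yields to (j): (j) operates against (i): the registered capacity is 60 units, meeting the 60 units threshold. (k) is triggered (a home-based business operates on the lot), but yields to (l): (l) is engaged — a current Standing Exemption Letter is held. (m) operates (the lot is in a historic district), but is set aside by (n): (n) is engaged — a current Tier 3 Waiver is held. (o) does not operate here (the coverage ratio is 89%, not less than 86%), so (n) stands. (e) remains available.

No — exception (e) applies; Mira does not need a building permit.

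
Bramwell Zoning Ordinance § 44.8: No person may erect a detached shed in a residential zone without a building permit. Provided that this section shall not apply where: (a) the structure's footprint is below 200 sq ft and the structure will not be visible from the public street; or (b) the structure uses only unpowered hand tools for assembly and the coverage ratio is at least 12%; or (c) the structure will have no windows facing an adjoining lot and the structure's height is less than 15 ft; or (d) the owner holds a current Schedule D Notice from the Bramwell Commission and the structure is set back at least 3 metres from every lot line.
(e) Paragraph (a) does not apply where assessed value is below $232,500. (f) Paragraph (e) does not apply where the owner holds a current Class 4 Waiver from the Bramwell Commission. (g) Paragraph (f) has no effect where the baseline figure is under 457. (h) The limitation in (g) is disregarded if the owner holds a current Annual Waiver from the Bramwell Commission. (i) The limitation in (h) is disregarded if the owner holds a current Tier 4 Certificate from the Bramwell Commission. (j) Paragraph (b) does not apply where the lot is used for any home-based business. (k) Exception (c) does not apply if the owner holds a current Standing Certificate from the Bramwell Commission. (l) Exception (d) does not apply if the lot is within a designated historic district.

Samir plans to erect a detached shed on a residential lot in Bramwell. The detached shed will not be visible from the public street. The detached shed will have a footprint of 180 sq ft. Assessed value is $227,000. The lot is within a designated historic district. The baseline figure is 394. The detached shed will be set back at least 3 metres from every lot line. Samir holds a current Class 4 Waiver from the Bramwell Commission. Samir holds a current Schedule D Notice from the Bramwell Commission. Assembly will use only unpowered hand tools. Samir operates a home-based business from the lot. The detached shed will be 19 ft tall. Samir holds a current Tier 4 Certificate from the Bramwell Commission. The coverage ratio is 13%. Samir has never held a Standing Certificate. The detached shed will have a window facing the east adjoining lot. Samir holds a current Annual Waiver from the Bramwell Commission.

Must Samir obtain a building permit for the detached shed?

Yes — Samir must obtain a building permit.

All of (a)'s requirements are met (the structure's footprint is 180 sq ft, below the 200 sq ft limit; the structure will not be visible from the street). Turning to paragraphs (e)–(i): (e) operates against (a): assessed value is $227,000, below the $232,500 limit. (f) would limit (e) — a current Class 4 Waiver is held — but (g) sets (f) aside: (g) operates — the baseline figure is 394, under the 457 limit. (h) would limit (g) — a current Annual Waiver is held — but (i) sets (h) aside: (i) is engaged — a current Tier 4 Certificate is held. (a) is therefore removed.
All of (b)'s requirements are met (assembly uses only hand tools; the coverage ratio is 13%, meeting the 12% threshold). But applying paragraph (j): (j) operates against (b): a home-based business operates on the lot. (b) is therefore removed.
Exception (c) fails — a window faces an adjoining lot.
Exception (d): a current Schedule D Notice is held; the setback is at least 3 m on every side — every condition holds. Turning to paragraph (l): (l) operates against (d): the lot is in a historic district. Exception (d) does not apply.
Every exception is unavailable, so the rule governs.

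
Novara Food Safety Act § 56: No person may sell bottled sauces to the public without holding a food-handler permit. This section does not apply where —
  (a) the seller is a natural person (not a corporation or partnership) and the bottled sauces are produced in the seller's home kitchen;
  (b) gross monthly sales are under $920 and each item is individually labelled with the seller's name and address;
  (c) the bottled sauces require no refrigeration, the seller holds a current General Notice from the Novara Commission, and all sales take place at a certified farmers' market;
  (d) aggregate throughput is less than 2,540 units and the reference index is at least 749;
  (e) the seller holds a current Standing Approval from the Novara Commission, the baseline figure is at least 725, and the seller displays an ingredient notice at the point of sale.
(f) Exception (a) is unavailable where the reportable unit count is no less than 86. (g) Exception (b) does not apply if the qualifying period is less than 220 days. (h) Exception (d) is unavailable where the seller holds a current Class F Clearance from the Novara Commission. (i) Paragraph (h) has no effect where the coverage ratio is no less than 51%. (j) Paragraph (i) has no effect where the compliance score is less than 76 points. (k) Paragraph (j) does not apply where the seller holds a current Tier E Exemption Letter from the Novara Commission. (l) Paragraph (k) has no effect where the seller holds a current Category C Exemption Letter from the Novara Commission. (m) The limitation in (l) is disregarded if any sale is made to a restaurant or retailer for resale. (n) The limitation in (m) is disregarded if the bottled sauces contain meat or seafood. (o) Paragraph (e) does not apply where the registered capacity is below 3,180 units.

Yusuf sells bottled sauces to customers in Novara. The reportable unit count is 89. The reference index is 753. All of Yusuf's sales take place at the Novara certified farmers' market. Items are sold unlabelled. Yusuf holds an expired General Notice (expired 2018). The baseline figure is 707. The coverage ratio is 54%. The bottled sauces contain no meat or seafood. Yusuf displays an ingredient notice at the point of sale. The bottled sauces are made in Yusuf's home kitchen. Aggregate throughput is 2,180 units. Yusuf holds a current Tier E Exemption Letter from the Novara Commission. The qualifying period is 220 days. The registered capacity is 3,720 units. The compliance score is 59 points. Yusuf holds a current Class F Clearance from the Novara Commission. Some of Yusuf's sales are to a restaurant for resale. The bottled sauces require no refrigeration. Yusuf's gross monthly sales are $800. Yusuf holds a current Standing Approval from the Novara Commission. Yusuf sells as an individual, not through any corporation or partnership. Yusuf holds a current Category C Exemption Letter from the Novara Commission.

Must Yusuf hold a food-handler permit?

Exception (a): the seller is a natural person; the bottled sauces are home-kitchen produced — every condition holds. But: (f) operates — the reportable unit count is 89, meeting the 86 threshold. So (a) is unavailable.
Exception (b) requires that each item is individually labelled with the seller's name and address; but items are sold unlabelled, so (b) is unavailable.
Exception (c) requires that the seller holds a current General Notice from the Novara Commission; but no current General Notice is held, so (c) is unavailable.
Exception (d) is satisfied on its face — aggregate throughput is 2,180 units, less than the 2,540 units limit; the reference index is 753, meeting the 749 threshold. Under paragraphs (h)–(n): (h) would limit (d) — a current Class F Clearance is held — but (i) sets (h) aside: (i) operates against (h): the coverage ratio is 54%, meeting the 51% threshold. (j) operates (the compliance score is 59 points, less than the 76 points limit), but yields to (k): (k) operates — a current Tier E Exemption Letter is held. (l) would limit (k) — a current Category C Exemption Letter is held — but (m) sets (l) aside: (m) operates — some sales are to a restaurant for resale. (n), which would lift (m), is not triggered — the bottled sauces contain no meat or seafood. (d) remains available.
Exception (e) requires that the baseline figure is at least 725; but the baseline figure is 707, short of 725, so (e) is unavailable.

No — exception (d) applies; Yusuf is not required to hold a food-handler permit.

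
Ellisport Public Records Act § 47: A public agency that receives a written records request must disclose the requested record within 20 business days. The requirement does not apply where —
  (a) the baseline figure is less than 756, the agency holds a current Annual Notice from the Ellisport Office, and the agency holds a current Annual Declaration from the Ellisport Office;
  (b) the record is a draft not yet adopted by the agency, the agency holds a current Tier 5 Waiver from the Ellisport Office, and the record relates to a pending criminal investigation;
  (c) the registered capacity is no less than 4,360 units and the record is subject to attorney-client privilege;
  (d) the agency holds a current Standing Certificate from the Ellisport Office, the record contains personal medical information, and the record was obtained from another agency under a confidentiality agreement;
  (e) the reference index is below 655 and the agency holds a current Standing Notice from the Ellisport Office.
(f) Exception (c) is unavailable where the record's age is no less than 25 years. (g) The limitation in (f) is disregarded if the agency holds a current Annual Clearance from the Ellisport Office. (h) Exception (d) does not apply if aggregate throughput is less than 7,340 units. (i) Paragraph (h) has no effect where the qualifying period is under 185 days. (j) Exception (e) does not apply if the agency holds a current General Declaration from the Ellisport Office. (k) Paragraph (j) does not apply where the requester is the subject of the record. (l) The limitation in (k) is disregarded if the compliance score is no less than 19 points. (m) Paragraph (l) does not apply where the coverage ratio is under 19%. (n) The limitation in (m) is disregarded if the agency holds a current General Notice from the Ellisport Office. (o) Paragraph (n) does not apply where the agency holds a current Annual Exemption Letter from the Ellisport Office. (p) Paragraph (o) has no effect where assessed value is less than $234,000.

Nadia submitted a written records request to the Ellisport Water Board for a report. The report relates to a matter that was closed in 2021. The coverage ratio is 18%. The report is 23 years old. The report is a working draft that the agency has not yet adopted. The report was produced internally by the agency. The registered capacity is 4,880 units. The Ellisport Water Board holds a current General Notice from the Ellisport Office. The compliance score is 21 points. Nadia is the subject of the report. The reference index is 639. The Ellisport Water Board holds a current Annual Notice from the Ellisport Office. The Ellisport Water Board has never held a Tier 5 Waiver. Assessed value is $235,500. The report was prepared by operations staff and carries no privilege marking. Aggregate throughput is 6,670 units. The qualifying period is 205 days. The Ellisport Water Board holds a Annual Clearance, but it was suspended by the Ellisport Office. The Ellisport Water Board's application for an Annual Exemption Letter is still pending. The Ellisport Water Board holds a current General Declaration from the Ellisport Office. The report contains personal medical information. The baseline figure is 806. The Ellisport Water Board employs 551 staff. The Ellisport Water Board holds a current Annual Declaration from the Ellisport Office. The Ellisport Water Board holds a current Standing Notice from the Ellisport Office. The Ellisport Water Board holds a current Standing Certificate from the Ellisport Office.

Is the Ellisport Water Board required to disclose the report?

Yes — the Ellisport Water Board must disclose the report.

Exception (a) does not apply: the baseline figure is 806, not less than 756.
Exception (b) requires that the agency holds a current Tier 5 Waiver from the Ellisport Office; but there is no Tier 5 Waiver in force, so (b) is unavailable.
Exception (c) fails — the report carries no privilege marking.
Exception (d) does not apply: the report was produced internally.
Exception (e) is satisfied on its face — the reference index is 639, below the 655 limit; a current Standing Notice is held. However, paragraphs (j)–(p) must be considered: (j) operates against (e): a current General Declaration is held. (k) operates (Nadia is the subject of the report), but is displaced by (l): (l) operates against (k): the compliance score is 21 points, meeting the 19 points threshold. (m) is engaged (the coverage ratio is 18%, under the 19% limit), but is set aside by (n): (n) is triggered — a current General Notice is held. (o), which would lift (n), does not operate here — the Annual Exemption Letter is not current. Exception (e) does not apply.
No exception is made out. the Ellisport Water Board falls within the general rule.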